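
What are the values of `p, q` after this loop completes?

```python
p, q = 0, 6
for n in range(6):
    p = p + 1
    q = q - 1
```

Let's trace through this code step by step.

Initialize: p = 0
Initialize: q = 6
Entering loop: for n in range(6):
After iteration 1: n = 0, p = 1, q = 5
After iteration 2: n = 1, p = 2, q = 4
After iteration 3: n = 2, p = 3, q = 3
After iteration 4: n = 3, p = 4, q = 2
After iteration 5: n = 4, p = 5, q = 1
After iteration 6: n = 5, p = 6, q = 0
Loop ends.

Final answer: 6, 0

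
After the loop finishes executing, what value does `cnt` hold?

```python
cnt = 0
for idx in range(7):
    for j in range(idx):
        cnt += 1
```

Let's trace through this code step by step.

Initialize: cnt = 0
Entering loop: for idx in range(7):
After iteration 1: idx = 0, cnt = 0
After iteration 2: idx = 1, cnt = 1, j = 0
After iteration 3: idx = 2, cnt = 3, j = 1
After iteration 4: idx = 3, cnt = 6, j = 2
After iteration 5: idx = 4, cnt = 10, j = 3
After iteration 6: idx = 5, cnt = 15, j = 4
After iteration 7: idx = 6, cnt = 21, j = 5
Loop ends.

Final answer: 21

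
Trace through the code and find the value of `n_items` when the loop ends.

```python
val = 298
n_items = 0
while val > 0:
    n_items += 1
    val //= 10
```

Let's trace through this code step by step.

Initialize: val = 298
Initialize: n_items = 0
Entering loop: while val > 0:
After iteration 1: val = 29, n_items = 1
After iteration 2: val = 2, n_items = 2
After iteration 3: val = 0, n_items = 3
Loop ends.

Final answer: 3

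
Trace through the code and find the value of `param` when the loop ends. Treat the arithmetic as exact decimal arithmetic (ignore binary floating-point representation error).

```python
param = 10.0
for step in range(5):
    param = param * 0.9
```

Let's trace through this code step by step.

Initialize: param = 10.0
Entering loop: for step in range(5):
After iteration 1: step = 0, param = 9.0
After iteration 2: step = 1, param = 8.1
After iteration 3: step = 2, param = 7.29
After iteration 4: step = 3, param = 6.561
After iteration 5: step = 4, param = 5.9049
Loop ends.

Final answer: 5.9049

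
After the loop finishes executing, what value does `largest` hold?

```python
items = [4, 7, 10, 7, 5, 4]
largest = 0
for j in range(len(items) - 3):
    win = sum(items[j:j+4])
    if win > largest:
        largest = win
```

Let's trace through this code step by step.

Initialize: items = [4, 7, 10, 7, 5, 4]
Initialize: largest = 0
Entering loop: for j in range(len(items) - 3):
After iteration 1: j = 0, largest = 28, win = 28
After iteration 2: j = 1, largest = 29, win = 29
After iteration 3: j = 2, largest = 29, win = 26
Loop ends.

Final answer: 29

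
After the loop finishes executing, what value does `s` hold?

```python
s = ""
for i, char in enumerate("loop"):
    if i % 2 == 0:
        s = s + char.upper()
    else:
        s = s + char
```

Let's trace through this code step by step.

Initialize: s = ''
Entering loop: for i, char in enumerate("loop"):
After iteration 1: i = 0, char = 'l', s = 'L'
After iteration 2: i = 1, char = 'o', s = 'Lo'
After iteration 3: i = 2, char = 'o', s = 'LoO'
After iteration 4: i = 3, char = 'p', s = 'LoOp'
Loop ends.

Final answer: 'LoOp'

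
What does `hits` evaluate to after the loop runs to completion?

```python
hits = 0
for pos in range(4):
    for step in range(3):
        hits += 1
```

Let's trace through this code step by step.

Initialize: hits = 0
Entering loop: for pos in range(4):
After iteration 1: pos = 0, hits = 3
After iteration 2: pos = 1, hits = 6
After iteration 3: pos = 2, hits = 9
After iteration 4: pos = 3, hits = 12
Loop ends.

Final answer: 12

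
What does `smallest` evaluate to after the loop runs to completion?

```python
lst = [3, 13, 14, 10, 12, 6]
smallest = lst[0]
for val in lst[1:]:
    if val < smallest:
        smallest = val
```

Let's trace through this code step by step.

Initialize: lst = [3, 13, 14, 10, 12, 6]
Initialize: smallest = 3
Entering loop: for val in lst[1:]:
After iteration 1: val = 13, smallest = 3
After iteration 2: val = 14, smallest = 3
After iteration 3: val = 10, smallest = 3
After iteration 4: val = 12, smallest = 3
After iteration 5: val = 6, smallest = 3
Loop ends.

Final answer: 3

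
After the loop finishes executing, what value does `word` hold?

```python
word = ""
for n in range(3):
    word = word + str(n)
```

Let's trace through this code step by step.

Initialize: word = ''
Entering loop: for n in range(3):
After iteration 1: n = 0, word = '0'
After iteration 2: n = 1, word = '01'
After iteration 3: n = 2, word = '012'
Loop ends.

Final answer: '012'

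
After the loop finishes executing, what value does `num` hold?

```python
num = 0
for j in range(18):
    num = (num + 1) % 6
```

Let's trace through this code step by step.

Initialize: num = 0
Entering loop: for j in range(18):
After iteration 1: j = 0, num = 1
After iteration 2: j = 1, num = 2
After iteration 3: j = 2, num = 3
After iteration 4: j = 3, num = 4
After iteration 5: j = 4, num = 5
After iteration 6: j = 5, num = 0
After iteration 7: j = 6, num = 1
After iteration 8: j = 7, num = 2
After iteration 9: j = 8, num = 3
After iteration 10: j = 9, num = 4
After iteration 11: j = 10, num = 5
After iteration 12: j = 11, num = 0
After iteration 13: j = 12, num = 1
After iteration 14: j = 13, num = 2
After iteration 15: j = 14, num = 3
After iteration 16: j = 15, num = 4
After iteration 17: j = 16, num = 5
After iteration 18: j = 17, num = 0
Loop ends.

Final answer: 0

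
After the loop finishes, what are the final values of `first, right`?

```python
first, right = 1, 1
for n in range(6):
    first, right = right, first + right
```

Let's trace through this code step by step.

Initialize: first = 1
Initialize: right = 1
Entering loop: for n in range(6):
After iteration 1: n = 0, first = 1, right = 2
After iteration 2: n = 1, first = 2, right = 3
After iteration 3: n = 2, first = 3, right = 5
After iteration 4: n = 3, first = 5, right = 8
After iteration 5: n = 4, first = 8, right = 13
After iteration 6: n = 5, first = 13, right = 21
Loop ends.

Final answer: 13, 21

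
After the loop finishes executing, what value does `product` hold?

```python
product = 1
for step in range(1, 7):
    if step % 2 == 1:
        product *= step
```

Let's trace through this code step by step.

Initialize: product = 1
Entering loop: for step in range(1, 7):
After iteration 1: step = 1, product = 1
After iteration 2: step = 2, product = 1
After iteration 3: step = 3, product = 3
After iteration 4: step = 4, product = 3
After iteration 5: step = 5, product = 15
After iteration 6: step = 6, product = 15
Loop ends.

Final answer: 15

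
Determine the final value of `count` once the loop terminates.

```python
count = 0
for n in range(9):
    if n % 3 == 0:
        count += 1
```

Let's trace through this code step by step.

Initialize: count = 0
Entering loop: for n in range(9):
After iteration 1: n = 0, count = 1
After iteration 2: n = 1, count = 1
After iteration 3: n = 2, count = 1
After iteration 4: n = 3, count = 2
After iteration 5: n = 4, count = 2
After iteration 6: n = 5, count = 2
After iteration 7: n = 6, count = 3
After iteration 8: n = 7, count = 3
After iteration 9: n = 8, count = 3
Loop ends.

Final answer: 3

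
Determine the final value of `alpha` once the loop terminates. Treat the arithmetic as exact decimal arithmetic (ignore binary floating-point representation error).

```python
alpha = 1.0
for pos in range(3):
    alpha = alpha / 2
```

Let's trace through this code step by step.

Initialize: alpha = 1.0
Entering loop: for pos in range(3):
After iteration 1: pos = 0, alpha = 0.5
After iteration 2: pos = 1, alpha = 0.25
After iteration 3: pos = 2, alpha = 0.125
Loop ends.

Final answer: 0.125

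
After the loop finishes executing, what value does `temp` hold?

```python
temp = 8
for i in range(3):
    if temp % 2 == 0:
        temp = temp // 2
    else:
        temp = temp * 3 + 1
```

Let's trace through this code step by step.

Initialize: temp = 8
Entering loop: for i in range(3):
After iteration 1: i = 0, temp = 4
After iteration 2: i = 1, temp = 2
After iteration 3: i = 2, temp = 1
Loop ends.

Final answer: 1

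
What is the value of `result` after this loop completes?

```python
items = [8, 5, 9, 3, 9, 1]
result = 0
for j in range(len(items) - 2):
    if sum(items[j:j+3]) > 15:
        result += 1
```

Let's trace through this code step by step.

Initialize: items = [8, 5, 9, 3, 9, 1]
Initialize: result = 0
Entering loop: for j in range(len(items) - 2):
After iteration 1: j = 0, result = 1
After iteration 2: j = 1, result = 2
After iteration 3: j = 2, result = 3
After iteration 4: j = 3, result = 3
Loop ends.

Final answer: 3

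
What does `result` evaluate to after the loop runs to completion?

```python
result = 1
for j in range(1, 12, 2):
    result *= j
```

Let's trace through this code step by step.

Initialize: result = 1
Entering loop: for j in range(1, 12, 2):
After iteration 1: j = 1, result = 1
After iteration 2: j = 3, result = 3
After iteration 3: j = 5, result = 15
After iteration 4: j = 7, result = 105
After iteration 5: j = 9, result = 945
After iteration 6: j = 11, result = 10395
Loop ends.

Final answer: 10395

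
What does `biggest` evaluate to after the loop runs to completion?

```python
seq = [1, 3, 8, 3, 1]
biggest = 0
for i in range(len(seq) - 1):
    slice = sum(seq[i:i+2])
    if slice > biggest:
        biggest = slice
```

Let's trace through this code step by step.

Initialize: seq = [1, 3, 8, 3, 1]
Initialize: biggest = 0
Entering loop: for i in range(len(seq) - 1):
After iteration 1: i = 0, biggest = 4, slice = 4
After iteration 2: i = 1, biggest = 11, slice = 11
After iteration 3: i = 2, biggest = 11, slice = 11
After iteration 4: i = 3, biggest = 11, slice = 4
Loop ends.

Final answer: 11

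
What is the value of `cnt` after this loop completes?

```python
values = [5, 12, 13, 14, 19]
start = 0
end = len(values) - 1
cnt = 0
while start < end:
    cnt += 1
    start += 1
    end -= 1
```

Let's trace through this code step by step.

Initialize: values = [5, 12, 13, 14, 19]
Initialize: start = 0
Initialize: end = 4
Initialize: cnt = 0
Entering loop: while start < end:
After iteration 1: start = 1, end = 3, cnt = 1
After iteration 2: start = 2, end = 2, cnt = 2
Loop ends.

Final answer: 2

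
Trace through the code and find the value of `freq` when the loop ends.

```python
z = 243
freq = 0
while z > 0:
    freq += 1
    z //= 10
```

Let's trace through this code step by step.

Initialize: z = 243
Initialize: freq = 0
Entering loop: while z > 0:
After iteration 1: z = 24, freq = 1
After iteration 2: z = 2, freq = 2
After iteration 3: z = 0, freq = 3
Loop ends.

Final answer: 3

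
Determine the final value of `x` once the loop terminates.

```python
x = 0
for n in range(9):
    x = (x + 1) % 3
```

Let's trace through this code step by step.

Initialize: x = 0
Entering loop: for n in range(9):
After iteration 1: n = 0, x = 1
After iteration 2: n = 1, x = 2
After iteration 3: n = 2, x = 0
After iteration 4: n = 3, x = 1
After iteration 5: n = 4, x = 2
After iteration 6: n = 5, x = 0
After iteration 7: n = 6, x = 1
After iteration 8: n = 7, x = 2
After iteration 9: n = 8, x = 0
Loop ends.

Final answer: 0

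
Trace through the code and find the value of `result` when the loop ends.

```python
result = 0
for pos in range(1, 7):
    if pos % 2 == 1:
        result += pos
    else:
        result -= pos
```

Let's trace through this code step by step.

Initialize: result = 0
Entering loop: for pos in range(1, 7):
After iteration 1: pos = 1, result = 1
After iteration 2: pos = 2, result = -1
After iteration 3: pos = 3, result = 2
After iteration 4: pos = 4, result = -2
After iteration 5: pos = 5, result = 3
After iteration 6: pos = 6, result = -3
Loop ends.

Final answer: -3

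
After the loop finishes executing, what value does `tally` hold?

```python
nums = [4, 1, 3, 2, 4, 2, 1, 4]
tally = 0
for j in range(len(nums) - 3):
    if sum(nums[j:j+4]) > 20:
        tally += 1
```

Let's trace through this code step by step.

Initialize: nums = [4, 1, 3, 2, 4, 2, 1, 4]
Initialize: tally = 0
Entering loop: for j in range(len(nums) - 3):
After iteration 1: j = 0, tally = 0
After iteration 2: j = 1, tally = 0
After iteration 3: j = 2, tally = 0
After iteration 4: j = 3, tally = 0
After iteration 5: j = 4, tally = 0
Loop ends.

Final answer: 0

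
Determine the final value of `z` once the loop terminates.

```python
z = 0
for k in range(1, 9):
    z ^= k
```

Let's trace through this code step by step.

Initialize: z = 0
Entering loop: for k in range(1, 9):
After iteration 1: k = 1, z = 1
After iteration 2: k = 2, z = 3
After iteration 3: k = 3, z = 0
After iteration 4: k = 4, z = 4
After iteration 5: k = 5, z = 1
After iteration 6: k = 6, z = 7
After iteration 7: k = 7, z = 0
After iteration 8: k = 8, z = 8
Loop ends.

Final answer: 8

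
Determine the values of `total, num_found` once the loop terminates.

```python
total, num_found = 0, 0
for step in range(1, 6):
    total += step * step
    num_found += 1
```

Let's trace through this code step by step.

Initialize: total = 0
Initialize: num_found = 0
Entering loop: for step in range(1, 6):
After iteration 1: step = 1, total = 1, num_found = 1
After iteration 2: step = 2, total = 5, num_found = 2
After iteration 3: step = 3, total = 14, num_found = 3
After iteration 4: step = 4, total = 30, num_found = 4
After iteration 5: step = 5, total = 55, num_found = 5
Loop ends.

Final answer: 55, 5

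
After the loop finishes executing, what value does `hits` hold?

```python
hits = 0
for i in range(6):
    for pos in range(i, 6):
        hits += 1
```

Let's trace through this code step by step.

Initialize: hits = 0
Entering loop: for i in range(6):
After iteration 1: i = 0, hits = 6
After iteration 2: i = 1, hits = 11
After iteration 3: i = 2, hits = 15
After iteration 4: i = 3, hits = 18
After iteration 5: i = 4, hits = 20
After iteration 6: i = 5, hits = 21
Loop ends.

Final answer: 21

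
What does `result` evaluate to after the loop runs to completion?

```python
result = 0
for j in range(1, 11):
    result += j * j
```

Let's trace through this code step by step.

Initialize: result = 0
Entering loop: for j in range(1, 11):
After iteration 1: j = 1, result = 1
After iteration 2: j = 2, result = 5
After iteration 3: j = 3, result = 14
After iteration 4: j = 4, result = 30
After iteration 5: j = 5, result = 55
After iteration 6: j = 6, result = 91
After iteration 7: j = 7, result = 140
After iteration 8: j = 8, result = 204
After iteration 9: j = 9, result = 285
After iteration 10: j = 10, result = 385
Loop ends.

Final answer: 385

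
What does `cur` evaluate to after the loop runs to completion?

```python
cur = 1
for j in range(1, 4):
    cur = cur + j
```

Let's trace through this code step by step.

Initialize: cur = 1
Entering loop: for j in range(1, 4):
After iteration 1: j = 1, cur = 2
After iteration 2: j = 2, cur = 4
After iteration 3: j = 3, cur = 7
Loop ends.

Final answer: 7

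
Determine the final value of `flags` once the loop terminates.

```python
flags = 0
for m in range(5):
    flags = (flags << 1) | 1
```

Let's trace through this code step by step.

Initialize: flags = 0
Entering loop: for m in range(5):
After iteration 1: m = 0, flags = 1
After iteration 2: m = 1, flags = 3
After iteration 3: m = 2, flags = 7
After iteration 4: m = 3, flags = 15
After iteration 5: m = 4, flags = 31
Loop ends.

Final answer: 31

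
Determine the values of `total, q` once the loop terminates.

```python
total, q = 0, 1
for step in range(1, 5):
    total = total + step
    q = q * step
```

Let's trace through this code step by step.

Initialize: total = 0
Initialize: q = 1
Entering loop: for step in range(1, 5):
After iteration 1: step = 1, total = 1, q = 1
After iteration 2: step = 2, total = 3, q = 2
After iteration 3: step = 3, total = 6, q = 6
After iteration 4: step = 4, total = 10, q = 24
Loop ends.

Final answer: 10, 24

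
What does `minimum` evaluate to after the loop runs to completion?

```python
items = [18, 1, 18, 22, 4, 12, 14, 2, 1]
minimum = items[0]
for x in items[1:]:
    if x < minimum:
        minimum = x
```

Let's trace through this code step by step.

Initialize: items = [18, 1, 18, 22, 4, 12, 14, 2, 1]
Initialize: minimum = 18
Entering loop: for x in items[1:]:
After iteration 1: x = 1, minimum = 1
After iteration 2: x = 18, minimum = 1
After iteration 3: x = 22, minimum = 1
After iteration 4: x = 4, minimum = 1
After iteration 5: x = 12, minimum = 1
After iteration 6: x = 14, minimum = 1
After iteration 7: x = 2, minimum = 1
After iteration 8: x = 1, minimum = 1
Loop ends.

Final answer: 1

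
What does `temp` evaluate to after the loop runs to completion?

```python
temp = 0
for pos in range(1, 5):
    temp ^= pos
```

Let's trace through this code step by step.

Initialize: temp = 0
Entering loop: for pos in range(1, 5):
After iteration 1: pos = 1, temp = 1
After iteration 2: pos = 2, temp = 3
After iteration 3: pos = 3, temp = 0
After iteration 4: pos = 4, temp = 4
Loop ends.

Final answer: 4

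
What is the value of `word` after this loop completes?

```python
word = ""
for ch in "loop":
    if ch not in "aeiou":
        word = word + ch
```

Let's trace through this code step by step.

Initialize: word = ''
Entering loop: for ch in "loop":
After iteration 1: ch = 'l', word = 'l'
After iteration 2: ch = 'o', word = 'l'
After iteration 3: ch = 'o', word = 'l'
After iteration 4: ch = 'p', word = 'lp'
Loop ends.

Final answer: 'lp'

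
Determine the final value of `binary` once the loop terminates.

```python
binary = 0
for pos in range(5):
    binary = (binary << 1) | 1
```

Let's trace through this code step by step.

Initialize: binary = 0
Entering loop: for pos in range(5):
After iteration 1: pos = 0, binary = 1
After iteration 2: pos = 1, binary = 3
After iteration 3: pos = 2, binary = 7
After iteration 4: pos = 3, binary = 15
After iteration 5: pos = 4, binary = 31
Loop ends.

Final answer: 31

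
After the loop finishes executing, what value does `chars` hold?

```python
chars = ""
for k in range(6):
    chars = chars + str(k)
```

Let's trace through this code step by step.

Initialize: chars = ''
Entering loop: for k in range(6):
After iteration 1: k = 0, chars = '0'
After iteration 2: k = 1, chars = '01'
After iteration 3: k = 2, chars = '012'
After iteration 4: k = 3, chars = '0123'
After iteration 5: k = 4, chars = '01234'
After iteration 6: k = 5, chars = '012345'
Loop ends.

Final answer: '012345'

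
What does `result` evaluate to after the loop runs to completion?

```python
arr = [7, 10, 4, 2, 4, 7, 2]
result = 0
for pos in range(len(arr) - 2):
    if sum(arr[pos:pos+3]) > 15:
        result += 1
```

Let's trace through this code step by step.

Initialize: arr = [7, 10, 4, 2, 4, 7, 2]
Initialize: result = 0
Entering loop: for pos in range(len(arr) - 2):
After iteration 1: pos = 0, result = 1
After iteration 2: pos = 1, result = 2
After iteration 3: pos = 2, result = 2
After iteration 4: pos = 3, result = 2
After iteration 5: pos = 4, result = 2
Loop ends.

Final answer: 2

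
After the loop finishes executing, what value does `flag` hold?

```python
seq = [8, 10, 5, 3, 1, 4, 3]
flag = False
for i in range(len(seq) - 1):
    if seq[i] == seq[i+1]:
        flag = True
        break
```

Let's trace through this code step by step.

Initialize: seq = [8, 10, 5, 3, 1, 4, 3]
Initialize: flag = False
Entering loop: for i in range(len(seq) - 1):
After iteration 1: i = 0, flag = False
After iteration 2: i = 1, flag = False
After iteration 3: i = 2, flag = False
After iteration 4: i = 3, flag = False
After iteration 5: i = 4, flag = False
After iteration 6: i = 5, flag = False
Loop ends.

Final answer: False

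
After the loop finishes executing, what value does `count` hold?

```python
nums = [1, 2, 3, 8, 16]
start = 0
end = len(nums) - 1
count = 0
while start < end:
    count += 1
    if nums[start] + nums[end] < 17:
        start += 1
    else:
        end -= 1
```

Let's trace through this code step by step.

Initialize: nums = [1, 2, 3, 8, 16]
Initialize: start = 0
Initialize: end = 4
Initialize: count = 0
Entering loop: while start < end:
After iteration 1: start = 0, end = 3, count = 1
After iteration 2: start = 1, end = 3, count = 2
After iteration 3: start = 2, end = 3, count = 3
After iteration 4: start = 3, end = 3, count = 4
Loop ends.

Final answer: 4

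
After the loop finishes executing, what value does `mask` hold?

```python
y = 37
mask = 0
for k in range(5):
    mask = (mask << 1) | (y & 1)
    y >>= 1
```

Let's trace through this code step by step.

Initialize: y = 37
Initialize: mask = 0
Entering loop: for k in range(5):
After iteration 1: k = 0, y = 18, mask = 1
After iteration 2: k = 1, y = 9, mask = 2
After iteration 3: k = 2, y = 4, mask = 5
After iteration 4: k = 3, y = 2, mask = 10
After iteration 5: k = 4, y = 1, mask = 20
Loop ends.

Final answer: 20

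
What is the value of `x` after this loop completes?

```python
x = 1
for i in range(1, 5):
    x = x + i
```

Let's trace through this code step by step.

Initialize: x = 1
Entering loop: for i in range(1, 5):
After iteration 1: i = 1, x = 2
After iteration 2: i = 2, x = 4
After iteration 3: i = 3, x = 7
After iteration 4: i = 4, x = 11
Loop ends.

Final answer: 11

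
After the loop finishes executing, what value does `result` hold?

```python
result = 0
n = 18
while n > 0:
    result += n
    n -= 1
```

Let's trace through this code step by step.

Initialize: result = 0
Initialize: n = 18
Entering loop: while n > 0:
After iteration 1: result = 18, n = 17
After iteration 2: result = 35, n = 16
After iteration 3: result = 51, n = 15
After iteration 4: result = 66, n = 14
After iteration 5: result = 80, n = 13
After iteration 6: result = 93, n = 12
After iteration 7: result = 105, n = 11
After iteration 8: result = 116, n = 10
After iteration 9: result = 126, n = 9
After iteration 10: result = 135, n = 8
After iteration 11: result = 143, n = 7
After iteration 12: result = 150, n = 6
After iteration 13: result = 156, n = 5
After iteration 14: result = 161, n = 4
After iteration 15: result = 165, n = 3
After iteration 16: result = 168, n = 2
After iteration 17: result = 170, n = 1
After iteration 18: result = 171, n = 0
Loop ends.

Final answer: 171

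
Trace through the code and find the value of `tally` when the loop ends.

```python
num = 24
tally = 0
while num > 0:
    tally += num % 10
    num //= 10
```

Let's trace through this code step by step.

Initialize: num = 24
Initialize: tally = 0
Entering loop: while num > 0:
After iteration 1: num = 2, tally = 4
After iteration 2: num = 0, tally = 6
Loop ends.

Final answer: 6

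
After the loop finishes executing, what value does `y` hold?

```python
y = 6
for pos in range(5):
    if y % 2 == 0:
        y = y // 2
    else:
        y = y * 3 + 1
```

Let's trace through this code step by step.

Initialize: y = 6
Entering loop: for pos in range(5):
After iteration 1: pos = 0, y = 3
After iteration 2: pos = 1, y = 10
After iteration 3: pos = 2, y = 5
After iteration 4: pos = 3, y = 16
After iteration 5: pos = 4, y = 8
Loop ends.

Final answer: 8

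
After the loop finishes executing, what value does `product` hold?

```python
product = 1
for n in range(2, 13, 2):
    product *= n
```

Let's trace through this code step by step.

Initialize: product = 1
Entering loop: for n in range(2, 13, 2):
After iteration 1: n = 2, product = 2
After iteration 2: n = 4, product = 8
After iteration 3: n = 6, product = 48
After iteration 4: n = 8, product = 384
After iteration 5: n = 10, product = 3840
After iteration 6: n = 12, product = 46080
Loop ends.

Final answer: 46080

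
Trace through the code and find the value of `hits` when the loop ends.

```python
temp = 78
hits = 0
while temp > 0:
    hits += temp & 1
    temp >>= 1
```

Let's trace through this code step by step.

Initialize: temp = 78
Initialize: hits = 0
Entering loop: while temp > 0:
After iteration 1: temp = 39, hits = 0
After iteration 2: temp = 19, hits = 1
After iteration 3: temp = 9, hits = 2
After iteration 4: temp = 4, hits = 3
After iteration 5: temp = 2, hits = 3
After iteration 6: temp = 1, hits = 3
After iteration 7: temp = 0, hits = 4
Loop ends.

Final answer: 4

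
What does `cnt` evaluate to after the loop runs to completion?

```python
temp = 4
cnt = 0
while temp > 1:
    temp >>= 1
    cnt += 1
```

Let's trace through this code step by step.

Initialize: temp = 4
Initialize: cnt = 0
Entering loop: while temp > 1:
After iteration 1: temp = 2, cnt = 1
After iteration 2: temp = 1, cnt = 2
Loop ends.

Final answer: 2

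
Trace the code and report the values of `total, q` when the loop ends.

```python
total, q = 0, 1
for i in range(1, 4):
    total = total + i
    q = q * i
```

Let's trace through this code step by step.

Initialize: total = 0
Initialize: q = 1
Entering loop: for i in range(1, 4):
After iteration 1: i = 1, total = 1, q = 1
After iteration 2: i = 2, total = 3, q = 2
After iteration 3: i = 3, total = 6, q = 6
Loop ends.

Final answer: 6, 6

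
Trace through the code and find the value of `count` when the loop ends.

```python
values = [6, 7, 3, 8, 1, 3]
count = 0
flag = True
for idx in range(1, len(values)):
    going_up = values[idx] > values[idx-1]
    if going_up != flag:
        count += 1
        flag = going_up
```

Let's trace through this code step by step.

Initialize: values = [6, 7, 3, 8, 1, 3]
Initialize: count = 0
Initialize: flag = True
Entering loop: for idx in range(1, len(values)):
After iteration 1: idx = 1, count = 0, flag = True, going_up = True
After iteration 2: idx = 2, count = 1, flag = False, going_up = False
After iteration 3: idx = 3, count = 2, flag = True, going_up = True
After iteration 4: idx = 4, count = 3, flag = False, going_up = False
After iteration 5: idx = 5, count = 4, flag = True, going_up = True
Loop ends.

Final answer: 4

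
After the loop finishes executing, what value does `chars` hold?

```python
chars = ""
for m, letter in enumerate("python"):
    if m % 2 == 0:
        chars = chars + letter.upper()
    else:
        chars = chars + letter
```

Let's trace through this code step by step.

Initialize: chars = ''
Entering loop: for m, letter in enumerate("python"):
After iteration 1: m = 0, letter = 'p', chars = 'P'
After iteration 2: m = 1, letter = 'y', chars = 'Py'
After iteration 3: m = 2, letter = 't', chars = 'PyT'
After iteration 4: m = 3, letter = 'h', chars = 'PyTh'
After iteration 5: m = 4, letter = 'o', chars = 'PyThO'
After iteration 6: m = 5, letter = 'n', chars = 'PyThOn'
Loop ends.

Final answer: 'PyThOn'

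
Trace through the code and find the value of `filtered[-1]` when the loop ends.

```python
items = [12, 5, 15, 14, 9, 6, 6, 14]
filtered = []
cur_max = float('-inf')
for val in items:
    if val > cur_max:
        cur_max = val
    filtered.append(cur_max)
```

Let's trace through this code step by step.

Initialize: items = [12, 5, 15, 14, 9, 6, 6, 14]
Initialize: filtered = []
Initialize: cur_max = -inf
Entering loop: for val in items:
After iteration 1: val = 12, filtered = [12], cur_max = 12
After iteration 2: val = 5, filtered = [12, 12], cur_max = 12
After iteration 3: val = 15, filtered = [12, 12, 15], cur_max = 15
After iteration 4: val = 14, filtered = [12, 12, 15, 15], cur_max = 15
After iteration 5: val = 9, filtered = [12, 12, 15, 15, 15], cur_max = 15
After iteration 6: val = 6, filtered = [12, 12, 15, 15, 15, 15], cur_max = 15
After iteration 7: val = 6, filtered = [12, 12, 15, 15, 15, 15, 15], cur_max = 15
After iteration 8: val = 14, filtered = [12, 12, 15, 15, 15, 15, 15, 15], cur_max = 15
Loop ends.
filtered[-1] = 15

Final answer: 15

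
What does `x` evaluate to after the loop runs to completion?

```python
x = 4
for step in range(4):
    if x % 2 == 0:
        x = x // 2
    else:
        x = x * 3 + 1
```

Let's trace through this code step by step.

Initialize: x = 4
Entering loop: for step in range(4):
After iteration 1: step = 0, x = 2
After iteration 2: step = 1, x = 1
After iteration 3: step = 2, x = 4
After iteration 4: step = 3, x = 2
Loop ends.

Final answer: 2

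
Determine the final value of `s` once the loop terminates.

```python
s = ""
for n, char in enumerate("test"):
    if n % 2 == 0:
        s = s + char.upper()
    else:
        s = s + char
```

Let's trace through this code step by step.

Initialize: s = ''
Entering loop: for n, char in enumerate("test"):
After iteration 1: n = 0, char = 't', s = 'T'
After iteration 2: n = 1, char = 'e', s = 'Te'
After iteration 3: n = 2, char = 's', s = 'TeS'
After iteration 4: n = 3, char = 't', s = 'TeSt'
Loop ends.

Final answer: 'TeSt'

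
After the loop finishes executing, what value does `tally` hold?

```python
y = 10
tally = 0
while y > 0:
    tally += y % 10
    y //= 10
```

Let's trace through this code step by step.

Initialize: y = 10
Initialize: tally = 0
Entering loop: while y > 0:
After iteration 1: y = 1, tally = 0
After iteration 2: y = 0, tally = 1
Loop ends.

Final answer: 1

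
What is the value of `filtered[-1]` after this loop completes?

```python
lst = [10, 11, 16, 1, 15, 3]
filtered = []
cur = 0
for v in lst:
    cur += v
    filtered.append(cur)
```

Let's trace through this code step by step.

Initialize: lst = [10, 11, 16, 1, 15, 3]
Initialize: filtered = []
Initialize: cur = 0
Entering loop: for v in lst:
After iteration 1: v = 10, filtered = [10], cur = 10
After iteration 2: v = 11, filtered = [10, 21], cur = 21
After iteration 3: v = 16, filtered = [10, 21, 37], cur = 37
After iteration 4: v = 1, filtered = [10, 21, 37, 38], cur = 38
After iteration 5: v = 15, filtered = [10, 21, 37, 38, 53], cur = 53
After iteration 6: v = 3, filtered = [10, 21, 37, 38, 53, 56], cur = 56
Loop ends.
filtered[-1] = 56

Final answer: 56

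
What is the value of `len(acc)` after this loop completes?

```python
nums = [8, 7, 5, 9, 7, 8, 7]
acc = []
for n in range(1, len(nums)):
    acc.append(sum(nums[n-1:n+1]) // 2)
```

Let's trace through this code step by step.

Initialize: nums = [8, 7, 5, 9, 7, 8, 7]
Initialize: acc = []
Entering loop: for n in range(1, len(nums)):
After iteration 1: n = 1, acc = [7]
After iteration 2: n = 2, acc = [7, 6]
After iteration 3: n = 3, acc = [7, 6, 7]
After iteration 4: n = 4, acc = [7, 6, 7, 8]
After iteration 5: n = 5, acc = [7, 6, 7, 8, 7]
After iteration 6: n = 6, acc = [7, 6, 7, 8, 7, 7]
Loop ends.
len(acc) = 6

Final answer: 6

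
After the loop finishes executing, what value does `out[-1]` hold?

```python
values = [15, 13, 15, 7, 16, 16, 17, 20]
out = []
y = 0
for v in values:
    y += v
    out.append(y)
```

Let's trace through this code step by step.

Initialize: values = [15, 13, 15, 7, 16, 16, 17, 20]
Initialize: out = []
Initialize: y = 0
Entering loop: for v in values:
After iteration 1: v = 15, out = [15], y = 15
After iteration 2: v = 13, out = [15, 28], y = 28
After iteration 3: v = 15, out = [15, 28, 43], y = 43
After iteration 4: v = 7, out = [15, 28, 43, 50], y = 50
After iteration 5: v = 16, out = [15, 28, 43, 50, 66], y = 66
After iteration 6: v = 16, out = [15, 28, 43, 50, 66, 82], y = 82
After iteration 7: v = 17, out = [15, 28, 43, 50, 66, 82, 99], y = 99
After iteration 8: v = 20, out = [15, 28, 43, 50, 66, 82, 99, 119], y = 119
Loop ends.
out[-1] = 119

Final answer: 119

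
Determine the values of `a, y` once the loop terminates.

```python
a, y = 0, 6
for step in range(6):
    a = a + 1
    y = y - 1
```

Let's trace through this code step by step.

Initialize: a = 0
Initialize: y = 6
Entering loop: for step in range(6):
After iteration 1: step = 0, a = 1, y = 5
After iteration 2: step = 1, a = 2, y = 4
After iteration 3: step = 2, a = 3, y = 3
After iteration 4: step = 3, a = 4, y = 2
After iteration 5: step = 4, a = 5, y = 1
After iteration 6: step = 5, a = 6, y = 0
Loop ends.

Final answer: 6, 0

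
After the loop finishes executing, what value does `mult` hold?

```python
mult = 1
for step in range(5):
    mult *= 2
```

Let's trace through this code step by step.

Initialize: mult = 1
Entering loop: for step in range(5):
After iteration 1: step = 0, mult = 2
After iteration 2: step = 1, mult = 4
After iteration 3: step = 2, mult = 8
After iteration 4: step = 3, mult = 16
After iteration 5: step = 4, mult = 32
Loop ends.

Final answer: 32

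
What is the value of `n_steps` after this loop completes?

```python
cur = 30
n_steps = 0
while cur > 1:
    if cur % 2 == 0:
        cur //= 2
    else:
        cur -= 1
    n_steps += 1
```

Let's trace through this code step by step.

Initialize: cur = 30
Initialize: n_steps = 0
Entering loop: while cur > 1:
After iteration 1: cur = 15, n_steps = 1
After iteration 2: cur = 14, n_steps = 2
After iteration 3: cur = 7, n_steps = 3
After iteration 4: cur = 6, n_steps = 4
After iteration 5: cur = 3, n_steps = 5
After iteration 6: cur = 2, n_steps = 6
After iteration 7: cur = 1, n_steps = 7
Loop ends.

Final answer: 7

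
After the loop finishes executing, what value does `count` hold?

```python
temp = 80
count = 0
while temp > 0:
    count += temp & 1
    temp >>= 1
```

Let's trace through this code step by step.

Initialize: temp = 80
Initialize: count = 0
Entering loop: while temp > 0:
After iteration 1: temp = 40, count = 0
After iteration 2: temp = 20, count = 0
After iteration 3: temp = 10, count = 0
After iteration 4: temp = 5, count = 0
After iteration 5: temp = 2, count = 1
After iteration 6: temp = 1, count = 1
After iteration 7: temp = 0, count = 2
Loop ends.

Final answer: 2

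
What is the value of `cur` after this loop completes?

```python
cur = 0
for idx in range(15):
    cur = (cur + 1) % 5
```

Let's trace through this code step by step.

Initialize: cur = 0
Entering loop: for idx in range(15):
After iteration 1: idx = 0, cur = 1
After iteration 2: idx = 1, cur = 2
After iteration 3: idx = 2, cur = 3
After iteration 4: idx = 3, cur = 4
After iteration 5: idx = 4, cur = 0
After iteration 6: idx = 5, cur = 1
After iteration 7: idx = 6, cur = 2
After iteration 8: idx = 7, cur = 3
After iteration 9: idx = 8, cur = 4
After iteration 10: idx = 9, cur = 0
After iteration 11: idx = 10, cur = 1
After iteration 12: idx = 11, cur = 2
After iteration 13: idx = 12, cur = 3
After iteration 14: idx = 13, cur = 4
After iteration 15: idx = 14, cur = 0
Loop ends.

Final answer: 0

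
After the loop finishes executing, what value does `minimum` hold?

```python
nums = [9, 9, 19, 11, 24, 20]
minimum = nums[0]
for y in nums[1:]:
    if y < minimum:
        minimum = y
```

Let's trace through this code step by step.

Initialize: nums = [9, 9, 19, 11, 24, 20]
Initialize: minimum = 9
Entering loop: for y in nums[1:]:
After iteration 1: y = 9, minimum = 9
After iteration 2: y = 19, minimum = 9
After iteration 3: y = 11, minimum = 9
After iteration 4: y = 24, minimum = 9
After iteration 5: y = 20, minimum = 9
Loop ends.

Final answer: 9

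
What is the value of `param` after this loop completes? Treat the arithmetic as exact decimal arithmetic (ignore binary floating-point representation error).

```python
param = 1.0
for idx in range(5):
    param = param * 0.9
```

Let's trace through this code step by step.

Initialize: param = 1.0
Entering loop: for idx in range(5):
After iteration 1: idx = 0, param = 0.9
After iteration 2: idx = 1, param = 0.81
After iteration 3: idx = 2, param = 0.729
After iteration 4: idx = 3, param = 0.6561
After iteration 5: idx = 4, param = 0.59049
Loop ends.

Final answer: 0.59049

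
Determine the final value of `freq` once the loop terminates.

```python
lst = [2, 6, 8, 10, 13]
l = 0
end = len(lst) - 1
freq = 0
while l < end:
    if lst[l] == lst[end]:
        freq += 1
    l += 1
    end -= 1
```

Let's trace through this code step by step.

Initialize: lst = [2, 6, 8, 10, 13]
Initialize: l = 0
Initialize: end = 4
Initialize: freq = 0
Entering loop: while l < end:
After iteration 1: l = 1, end = 3, freq = 0
After iteration 2: l = 2, end = 2, freq = 0
Loop ends.

Final answer: 0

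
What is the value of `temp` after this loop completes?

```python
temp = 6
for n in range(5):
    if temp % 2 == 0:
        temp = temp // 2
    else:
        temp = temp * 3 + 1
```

Let's trace through this code step by step.

Initialize: temp = 6
Entering loop: for n in range(5):
After iteration 1: n = 0, temp = 3
After iteration 2: n = 1, temp = 10
After iteration 3: n = 2, temp = 5
After iteration 4: n = 3, temp = 16
After iteration 5: n = 4, temp = 8
Loop ends.

Final answer: 8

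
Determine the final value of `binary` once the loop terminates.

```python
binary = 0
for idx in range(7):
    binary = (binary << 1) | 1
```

Let's trace through this code step by step.

Initialize: binary = 0
Entering loop: for idx in range(7):
After iteration 1: idx = 0, binary = 1
After iteration 2: idx = 1, binary = 3
After iteration 3: idx = 2, binary = 7
After iteration 4: idx = 3, binary = 15
After iteration 5: idx = 4, binary = 31
After iteration 6: idx = 5, binary = 63
After iteration 7: idx = 6, binary = 127
Loop ends.

Final answer: 127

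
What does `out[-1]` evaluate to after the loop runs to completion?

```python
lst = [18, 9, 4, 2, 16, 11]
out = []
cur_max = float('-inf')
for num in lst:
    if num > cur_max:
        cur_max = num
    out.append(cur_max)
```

Let's trace through this code step by step.

Initialize: lst = [18, 9, 4, 2, 16, 11]
Initialize: out = []
Initialize: cur_max = -inf
Entering loop: for num in lst:
After iteration 1: num = 18, out = [18], cur_max = 18
After iteration 2: num = 9, out = [18, 18], cur_max = 18
After iteration 3: num = 4, out = [18, 18, 18], cur_max = 18
After iteration 4: num = 2, out = [18, 18, 18, 18], cur_max = 18
After iteration 5: num = 16, out = [18, 18, 18, 18, 18], cur_max = 18
After iteration 6: num = 11, out = [18, 18, 18, 18, 18, 18], cur_max = 18
Loop ends.
out[-1] = 18

Final answer: 18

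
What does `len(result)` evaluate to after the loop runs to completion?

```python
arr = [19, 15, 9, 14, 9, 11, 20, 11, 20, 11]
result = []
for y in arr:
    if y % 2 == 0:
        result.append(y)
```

Let's trace through this code step by step.

Initialize: arr = [19, 15, 9, 14, 9, 11, 20, 11, 20, 11]
Initialize: result = []
Entering loop: for y in arr:
After iteration 1: y = 19, result = []
After iteration 2: y = 15, result = []
After iteration 3: y = 9, result = []
After iteration 4: y = 14, result = [14]
After iteration 5: y = 9, result = [14]
After iteration 6: y = 11, result = [14]
After iteration 7: y = 20, result = [14, 20]
After iteration 8: y = 11, result = [14, 20]
After iteration 9: y = 20, result = [14, 20, 20]
After iteration 10: y = 11, result = [14, 20, 20]
Loop ends.
len(result) = 3

Final answer: 3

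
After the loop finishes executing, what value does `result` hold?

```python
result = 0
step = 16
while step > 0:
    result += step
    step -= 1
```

Let's trace through this code step by step.

Initialize: result = 0
Initialize: step = 16
Entering loop: while step > 0:
After iteration 1: result = 16, step = 15
After iteration 2: result = 31, step = 14
After iteration 3: result = 45, step = 13
After iteration 4: result = 58, step = 12
After iteration 5: result = 70, step = 11
After iteration 6: result = 81, step = 10
After iteration 7: result = 91, step = 9
After iteration 8: result = 100, step = 8
After iteration 9: result = 108, step = 7
After iteration 10: result = 115, step = 6
After iteration 11: result = 121, step = 5
After iteration 12: result = 126, step = 4
After iteration 13: result = 130, step = 3
After iteration 14: result = 133, step = 2
After iteration 15: result = 135, step = 1
After iteration 16: result = 136, step = 0
Loop ends.

Final answer: 136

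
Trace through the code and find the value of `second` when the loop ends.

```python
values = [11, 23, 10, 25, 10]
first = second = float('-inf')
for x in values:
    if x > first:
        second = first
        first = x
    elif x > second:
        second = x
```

Let's trace through this code step by step.

Initialize: values = [11, 23, 10, 25, 10]
Initialize: first = -inf
Initialize: second = -inf
Entering loop: for x in values:
After iteration 1: x = 11, first = 11, second = -inf
After iteration 2: x = 23, first = 23, second = 11
After iteration 3: x = 10, first = 23, second = 11
After iteration 4: x = 25, first = 25, second = 23
After iteration 5: x = 10, first = 25, second = 23
Loop ends.

Final answer: 23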